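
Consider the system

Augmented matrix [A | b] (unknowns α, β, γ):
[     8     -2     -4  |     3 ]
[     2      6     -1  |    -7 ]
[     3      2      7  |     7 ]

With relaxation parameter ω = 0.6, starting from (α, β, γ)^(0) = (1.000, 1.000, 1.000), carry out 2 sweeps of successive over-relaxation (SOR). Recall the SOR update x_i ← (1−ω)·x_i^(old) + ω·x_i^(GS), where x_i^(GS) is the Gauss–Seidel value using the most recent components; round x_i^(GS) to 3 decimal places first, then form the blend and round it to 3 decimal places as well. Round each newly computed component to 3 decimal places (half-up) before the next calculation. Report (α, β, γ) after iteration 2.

Iteration 1:
  α: GS value = (3 - (-2)·1.000 - (-4)·1.000) / (8) = 1.125;  α ← (1−ω)·1.000 + ω·1.125 = 1.075
  β: GS value = (-7 - (2)·1.075 - (-1)·1.000) / (6) = -1.358;  β ← (1−ω)·1.000 + ω·-1.358 = -0.415
  γ: GS value = (7 - (3)·1.075 - (2)·-0.415) / (7) = 0.658;  γ ← (1−ω)·1.000 + ω·0.658 = 0.795
Iteration 2:
  α: GS value = (3 - (-2)·-0.415 - (-4)·0.795) / (8) = 0.669;  α ← (1−ω)·1.075 + ω·0.669 = 0.831
  β: GS value = (-7 - (2)·0.831 - (-1)·0.795) / (6) = -1.311;  β ← (1−ω)·-0.415 + ω·-1.311 = -0.953
  γ: GS value = (7 - (3)·0.831 - (2)·-0.953) / (7) = 0.916;  γ ← (1−ω)·0.795 + ω·0.916 = 0.868

(0.831, -0.953, 0.868)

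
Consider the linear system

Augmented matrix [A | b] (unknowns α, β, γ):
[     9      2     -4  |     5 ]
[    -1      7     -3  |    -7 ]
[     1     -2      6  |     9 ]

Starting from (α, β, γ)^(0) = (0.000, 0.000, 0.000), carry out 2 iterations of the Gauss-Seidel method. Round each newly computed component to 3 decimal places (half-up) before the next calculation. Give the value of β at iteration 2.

-0.350

Iteration 1:
  α = (5 - (2)·0.000 - (-4)·0.000) / (9) = 0.556
  β = (-7 - (-1)·0.556 - (-3)·0.000) / (7) = -0.921
  γ = (9 - (1)·0.556 - (-2)·-0.921) / (6) = 1.100
Iteration 2:
  α = (5 - (2)·-0.921 - (-4)·1.100) / (9) = 1.249
  β = (-7 - (-1)·1.249 - (-3)·1.100) / (7) = -0.350
  γ = (9 - (1)·1.249 - (-2)·-0.350) / (6) = 1.175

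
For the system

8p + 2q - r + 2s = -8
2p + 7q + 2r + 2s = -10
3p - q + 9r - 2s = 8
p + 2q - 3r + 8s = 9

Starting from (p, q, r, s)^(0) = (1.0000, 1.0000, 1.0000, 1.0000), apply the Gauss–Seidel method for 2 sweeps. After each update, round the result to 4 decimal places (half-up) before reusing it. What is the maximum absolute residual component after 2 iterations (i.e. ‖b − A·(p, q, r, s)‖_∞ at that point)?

0.9777

Iteration 1:
  p = (-8 - (2)·1.0000 - (-1)·1.0000 - (2)·1.0000) / (8) = -1.3750
  q = (-10 - (2)·-1.3750 - (2)·1.0000 - (2)·1.0000) / (7) = -1.6071
  r = (8 - (3)·-1.3750 - (-1)·-1.6071 - (-2)·1.0000) / (9) = 1.3909
  s = (9 - (1)·-1.3750 - (2)·-1.6071 - (-3)·1.3909) / (8) = 2.2202
Iteration 2:
  p = (-8 - (2)·-1.6071 - (-1)·1.3909 - (2)·2.2202) / (8) = -0.9794
  q = (-10 - (2)·-0.9794 - (2)·1.3909 - (2)·2.2202) / (7) = -2.1805
  r = (8 - (3)·-0.9794 - (-1)·-2.1805 - (-2)·2.2202) / (9) = 1.4665
  s = (9 - (1)·-0.9794 - (2)·-2.1805 - (-3)·1.4665) / (8) = 2.3425
Residual b − A·x = (0.9777, -0.3957, 0.2442, -0.0001); ∞-norm = 0.9777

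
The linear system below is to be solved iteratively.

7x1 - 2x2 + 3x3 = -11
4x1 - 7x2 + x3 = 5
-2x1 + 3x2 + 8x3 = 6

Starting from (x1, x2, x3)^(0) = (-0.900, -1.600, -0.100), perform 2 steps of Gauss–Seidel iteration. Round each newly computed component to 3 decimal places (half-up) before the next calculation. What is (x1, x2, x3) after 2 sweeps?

(-2.512, -2.014, 0.877)

Iteration 1:
  x1 = (-11 - (-2)·-1.600 - (3)·-0.100) / (7) = -1.986
  x2 = (5 - (4)·-1.986 - (1)·-0.100) / (-7) = -1.863
  x3 = (6 - (-2)·-1.986 - (3)·-1.863) / (8) = 0.952
Iteration 2:
  x1 = (-11 - (-2)·-1.863 - (3)·0.952) / (7) = -2.512
  x2 = (5 - (4)·-2.512 - (1)·0.952) / (-7) = -2.014
  x3 = (6 - (-2)·-2.512 - (3)·-2.014) / (8) = 0.877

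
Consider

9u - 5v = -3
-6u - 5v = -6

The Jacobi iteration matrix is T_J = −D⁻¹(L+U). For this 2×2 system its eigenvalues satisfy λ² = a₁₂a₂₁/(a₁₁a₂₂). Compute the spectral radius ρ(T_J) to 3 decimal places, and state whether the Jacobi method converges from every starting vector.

0.816

a₁₂a₂₁/(a₁₁a₂₂) = (-5)·(-6) / ((9)·(-5)) = -0.666667
ρ = √|-0.666667| = √0.666667 = 0.816
ρ < 1, so Jacobi converges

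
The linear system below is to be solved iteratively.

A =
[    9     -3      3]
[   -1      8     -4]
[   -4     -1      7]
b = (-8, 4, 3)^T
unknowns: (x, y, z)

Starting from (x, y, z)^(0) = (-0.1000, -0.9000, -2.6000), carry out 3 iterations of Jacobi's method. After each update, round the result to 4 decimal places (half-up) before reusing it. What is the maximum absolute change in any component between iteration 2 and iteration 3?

Iteration 1:
  x = (-8 - (-3)·-0.9000 - (3)·-2.6000) / (9) = -0.3222
  y = (4 - (-1)·-0.1000 - (-4)·-2.6000) / (8) = -0.8125
  z = (3 - (-4)·-0.1000 - (-1)·-0.9000) / (7) = 0.2429
Iteration 2:
  x = (-8 - (-3)·-0.8125 - (3)·0.2429) / (9) = -1.2407
  y = (4 - (-1)·-0.3222 - (-4)·0.2429) / (8) = 0.5812
  z = (3 - (-4)·-0.3222 - (-1)·-0.8125) / (7) = 0.1284
Iteration 3:
  x = (-8 - (-3)·0.5812 - (3)·0.1284) / (9) = -0.7380
  y = (4 - (-1)·-1.2407 - (-4)·0.1284) / (8) = 0.4091
  z = (3 - (-4)·-1.2407 - (-1)·0.5812) / (7) = -0.1974
Change: (0.5027, -0.1721, -0.3258) → max |·| = 0.5027

0.5027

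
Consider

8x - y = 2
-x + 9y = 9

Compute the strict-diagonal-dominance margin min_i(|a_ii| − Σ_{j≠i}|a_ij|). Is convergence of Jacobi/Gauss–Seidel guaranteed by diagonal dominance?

7

row 1: |8| − (1) = 7
row 2: |9| − (1) = 8
minimum over rows = 7 → strictly diagonally dominant (convergence guaranteed)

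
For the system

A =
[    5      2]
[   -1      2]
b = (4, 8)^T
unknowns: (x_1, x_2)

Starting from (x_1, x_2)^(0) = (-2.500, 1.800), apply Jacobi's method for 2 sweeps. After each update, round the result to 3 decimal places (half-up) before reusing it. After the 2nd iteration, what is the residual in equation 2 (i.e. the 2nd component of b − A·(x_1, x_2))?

-0.380

Iteration 1:
  x_1 = (4 - (2)·1.800) / (5) = 0.080
  x_2 = (8 - (-1)·-2.500) / (2) = 2.750
Iteration 2:
  x_1 = (4 - (2)·2.750) / (5) = -0.300
  x_2 = (8 - (-1)·0.080) / (2) = 4.040
Residual b − A·x = (-2.580, -0.380)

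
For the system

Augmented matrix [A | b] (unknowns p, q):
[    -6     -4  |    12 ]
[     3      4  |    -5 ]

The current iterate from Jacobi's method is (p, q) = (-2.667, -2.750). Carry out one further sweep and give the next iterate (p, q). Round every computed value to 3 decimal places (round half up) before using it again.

(-0.167, 0.750)

One sweep:
  p = (12 - (-4)·-2.750) / (-6) = -0.167
  q = (-5 - (3)·-2.667) / (4) = 0.750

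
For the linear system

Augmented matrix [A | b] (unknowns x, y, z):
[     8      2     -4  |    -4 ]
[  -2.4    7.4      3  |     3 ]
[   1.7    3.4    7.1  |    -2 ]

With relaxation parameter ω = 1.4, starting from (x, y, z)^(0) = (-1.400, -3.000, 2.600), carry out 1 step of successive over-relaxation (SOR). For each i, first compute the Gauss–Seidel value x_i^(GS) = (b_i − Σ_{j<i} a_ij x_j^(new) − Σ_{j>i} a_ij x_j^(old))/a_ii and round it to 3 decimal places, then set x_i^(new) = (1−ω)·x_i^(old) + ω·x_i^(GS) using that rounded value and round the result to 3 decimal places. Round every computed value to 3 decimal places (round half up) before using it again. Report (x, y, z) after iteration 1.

Iteration 1:
  x: GS value = (-4 - (2)·-3.000 - (-4)·2.600) / (8) = 1.550;  x ← (1−ω)·-1.400 + ω·1.550 = 2.730
  y: GS value = (3 - (-2.4)·2.730 - (3)·2.600) / (7.4) = 0.237;  y ← (1−ω)·-3.000 + ω·0.237 = 1.532
  z: GS value = (-2 - (1.7)·2.730 - (3.4)·1.532) / (7.1) = -1.669;  z ← (1−ω)·2.600 + ω·-1.669 = -3.377

(2.730, 1.532, -3.377)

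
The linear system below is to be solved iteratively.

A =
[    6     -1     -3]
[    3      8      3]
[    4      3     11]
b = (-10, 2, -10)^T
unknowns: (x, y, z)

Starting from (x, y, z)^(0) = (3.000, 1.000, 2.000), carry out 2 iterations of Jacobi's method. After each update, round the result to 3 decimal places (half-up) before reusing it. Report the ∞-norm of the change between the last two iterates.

2.915

Iteration 1:
  x = (-10 - (-1)·1.000 - (-3)·2.000) / (6) = -0.500
  y = (2 - (3)·3.000 - (3)·2.000) / (8) = -1.625
  z = (-10 - (4)·3.000 - (3)·1.000) / (11) = -2.273
Iteration 2:
  x = (-10 - (-1)·-1.625 - (-3)·-2.273) / (6) = -3.074
  y = (2 - (3)·-0.500 - (3)·-2.273) / (8) = 1.290
  z = (-10 - (4)·-0.500 - (3)·-1.625) / (11) = -0.284
Change: (-2.574, 2.915, 1.989) → max |·| = 2.915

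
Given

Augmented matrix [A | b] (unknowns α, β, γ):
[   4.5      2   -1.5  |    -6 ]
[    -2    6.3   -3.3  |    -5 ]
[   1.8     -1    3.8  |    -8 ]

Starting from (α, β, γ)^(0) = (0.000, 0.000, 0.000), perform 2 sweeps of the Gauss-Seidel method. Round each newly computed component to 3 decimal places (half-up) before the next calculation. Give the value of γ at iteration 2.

Iteration 1:
  α = (-6 - (2)·0.000 - (-1.5)·0.000) / (4.5) = -1.333
  β = (-5 - (-2)·-1.333 - (-3.3)·0.000) / (6.3) = -1.217
  γ = (-8 - (1.8)·-1.333 - (-1)·-1.217) / (3.8) = -1.794
Iteration 2:
  α = (-6 - (2)·-1.217 - (-1.5)·-1.794) / (4.5) = -1.390
  β = (-5 - (-2)·-1.390 - (-3.3)·-1.794) / (6.3) = -2.175
  γ = (-8 - (1.8)·-1.390 - (-1)·-2.175) / (3.8) = -2.019

-2.019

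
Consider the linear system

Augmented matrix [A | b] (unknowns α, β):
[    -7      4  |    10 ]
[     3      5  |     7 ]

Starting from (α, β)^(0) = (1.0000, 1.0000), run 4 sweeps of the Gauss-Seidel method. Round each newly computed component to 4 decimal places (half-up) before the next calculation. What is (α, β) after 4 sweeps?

(-0.4524, 1.6714)

Iteration 1:
  α = (10 - (4)·1.0000) / (-7) = -0.8571
  β = (7 - (3)·-0.8571) / (5) = 1.9143
Iteration 2:
  α = (10 - (4)·1.9143) / (-7) = -0.3347
  β = (7 - (3)·-0.3347) / (5) = 1.6008
Iteration 3:
  α = (10 - (4)·1.6008) / (-7) = -0.5138
  β = (7 - (3)·-0.5138) / (5) = 1.7083
Iteration 4:
  α = (10 - (4)·1.7083) / (-7) = -0.4524
  β = (7 - (3)·-0.4524) / (5) = 1.6714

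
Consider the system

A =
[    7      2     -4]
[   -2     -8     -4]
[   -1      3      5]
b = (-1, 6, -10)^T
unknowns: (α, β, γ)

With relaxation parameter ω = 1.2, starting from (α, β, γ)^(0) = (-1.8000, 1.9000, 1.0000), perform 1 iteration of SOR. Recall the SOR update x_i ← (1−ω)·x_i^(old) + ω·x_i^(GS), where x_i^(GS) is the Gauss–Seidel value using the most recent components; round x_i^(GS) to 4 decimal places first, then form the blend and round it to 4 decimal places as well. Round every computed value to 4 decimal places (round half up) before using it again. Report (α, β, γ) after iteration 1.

(0.2228, -1.9468, -1.1449)

Iteration 1:
  α: GS value = (-1 - (2)·1.9000 - (-4)·1.0000) / (7) = -0.1143;  α ← (1−ω)·-1.8000 + ω·-0.1143 = 0.2228
  β: GS value = (6 - (-2)·0.2228 - (-4)·1.0000) / (-8) = -1.3057;  β ← (1−ω)·1.9000 + ω·-1.3057 = -1.9468
  γ: GS value = (-10 - (-1)·0.2228 - (3)·-1.9468) / (5) = -0.7874;  γ ← (1−ω)·1.0000 + ω·-0.7874 = -1.1449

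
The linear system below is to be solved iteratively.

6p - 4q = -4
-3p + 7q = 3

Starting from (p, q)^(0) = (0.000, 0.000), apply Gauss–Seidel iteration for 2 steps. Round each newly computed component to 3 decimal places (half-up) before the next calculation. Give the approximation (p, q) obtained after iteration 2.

Iteration 1:
  p = (-4 - (-4)·0.000) / (6) = -0.667
  q = (3 - (-3)·-0.667) / (7) = 0.143
Iteration 2:
  p = (-4 - (-4)·0.143) / (6) = -0.571
  q = (3 - (-3)·-0.571) / (7) = 0.184

(-0.571, 0.184)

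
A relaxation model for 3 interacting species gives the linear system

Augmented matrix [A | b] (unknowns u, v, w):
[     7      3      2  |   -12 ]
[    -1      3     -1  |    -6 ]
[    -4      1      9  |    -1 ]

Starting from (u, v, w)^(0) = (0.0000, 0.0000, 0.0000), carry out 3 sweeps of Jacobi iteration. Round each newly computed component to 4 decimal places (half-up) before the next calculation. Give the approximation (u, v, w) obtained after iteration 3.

Iteration 1:
  u = (-12 - (3)·0.0000 - (2)·0.0000) / (7) = -1.7143
  v = (-6 - (-1)·0.0000 - (-1)·0.0000) / (3) = -2.0000
  w = (-1 - (-4)·0.0000 - (1)·0.0000) / (9) = -0.1111
Iteration 2:
  u = (-12 - (3)·-2.0000 - (2)·-0.1111) / (7) = -0.8254
  v = (-6 - (-1)·-1.7143 - (-1)·-0.1111) / (3) = -2.6085
  w = (-1 - (-4)·-1.7143 - (1)·-2.0000) / (9) = -0.6508
Iteration 3:
  u = (-12 - (3)·-2.6085 - (2)·-0.6508) / (7) = -0.4104
  v = (-6 - (-1)·-0.8254 - (-1)·-0.6508) / (3) = -2.4921
  w = (-1 - (-4)·-0.8254 - (1)·-2.6085) / (9) = -0.1881

(-0.4104, -2.4921, -0.1881)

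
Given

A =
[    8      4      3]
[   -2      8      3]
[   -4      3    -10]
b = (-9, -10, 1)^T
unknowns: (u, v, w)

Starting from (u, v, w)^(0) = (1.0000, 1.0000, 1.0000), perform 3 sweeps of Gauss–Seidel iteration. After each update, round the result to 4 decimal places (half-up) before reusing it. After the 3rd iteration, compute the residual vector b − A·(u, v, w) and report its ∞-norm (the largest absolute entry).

Iteration 1:
  u = (-9 - (4)·1.0000 - (3)·1.0000) / (8) = -2.0000
  v = (-10 - (-2)·-2.0000 - (3)·1.0000) / (8) = -2.1250
  w = (1 - (-4)·-2.0000 - (3)·-2.1250) / (-10) = 0.0625
Iteration 2:
  u = (-9 - (4)·-2.1250 - (3)·0.0625) / (8) = -0.0859
  v = (-10 - (-2)·-0.0859 - (3)·0.0625) / (8) = -1.2949
  w = (1 - (-4)·-0.0859 - (3)·-1.2949) / (-10) = -0.4541
Iteration 3:
  u = (-9 - (4)·-1.2949 - (3)·-0.4541) / (8) = -0.3073
  v = (-10 - (-2)·-0.3073 - (3)·-0.4541) / (8) = -1.1565
  w = (1 - (-4)·-0.3073 - (3)·-1.1565) / (-10) = -0.3240
Residual b − A·x = (-0.9436, -0.3906, 0.0003); ∞-norm = 0.9436

0.9436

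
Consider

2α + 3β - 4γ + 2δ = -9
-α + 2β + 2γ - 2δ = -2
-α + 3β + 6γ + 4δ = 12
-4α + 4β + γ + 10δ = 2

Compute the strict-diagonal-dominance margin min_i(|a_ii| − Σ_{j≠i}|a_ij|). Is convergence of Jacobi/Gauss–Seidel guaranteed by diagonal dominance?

row 1: |2| − (3+4+2) = -7
row 2: |2| − (1+2+2) = -3
row 3: |6| − (1+3+4) = -2
row 4: |10| − (4+4+1) = 1
minimum over rows = -7 → not strictly diagonally dominant

-7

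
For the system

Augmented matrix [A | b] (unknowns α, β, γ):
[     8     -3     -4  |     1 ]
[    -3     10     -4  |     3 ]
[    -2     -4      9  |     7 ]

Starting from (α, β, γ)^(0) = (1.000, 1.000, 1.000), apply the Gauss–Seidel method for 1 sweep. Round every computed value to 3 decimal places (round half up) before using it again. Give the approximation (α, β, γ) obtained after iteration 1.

(1.000, 1.000, 1.444)

Iteration 1:
  α = (1 - (-3)·1.000 - (-4)·1.000) / (8) = 1.000
  β = (3 - (-3)·1.000 - (-4)·1.000) / (10) = 1.000
  γ = (7 - (-2)·1.000 - (-4)·1.000) / (9) = 1.444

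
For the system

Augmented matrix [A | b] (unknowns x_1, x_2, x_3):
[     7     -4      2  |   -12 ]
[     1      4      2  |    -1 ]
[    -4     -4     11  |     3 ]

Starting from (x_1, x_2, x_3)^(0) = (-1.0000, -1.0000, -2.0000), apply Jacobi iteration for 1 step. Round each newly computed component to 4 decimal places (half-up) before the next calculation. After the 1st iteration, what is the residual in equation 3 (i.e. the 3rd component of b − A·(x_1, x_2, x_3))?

5.1423

Iteration 1:
  x_1 = (-12 - (-4)·-1.0000 - (2)·-2.0000) / (7) = -1.7143
  x_2 = (-1 - (1)·-1.0000 - (2)·-2.0000) / (4) = 1.0000
  x_3 = (3 - (-4)·-1.0000 - (-4)·-1.0000) / (11) = -0.4545
Residual b − A·x = (4.9091, -2.3767, 5.1423)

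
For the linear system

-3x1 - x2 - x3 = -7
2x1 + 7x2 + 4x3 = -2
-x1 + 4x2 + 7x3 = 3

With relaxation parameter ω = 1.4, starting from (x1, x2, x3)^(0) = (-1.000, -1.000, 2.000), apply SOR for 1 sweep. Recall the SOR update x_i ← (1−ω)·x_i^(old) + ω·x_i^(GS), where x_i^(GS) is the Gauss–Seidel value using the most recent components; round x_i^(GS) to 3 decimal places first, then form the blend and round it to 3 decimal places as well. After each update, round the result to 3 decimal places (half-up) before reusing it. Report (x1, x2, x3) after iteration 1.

(3.200, -2.880, 2.743)

Iteration 1:
  x1: GS value = (-7 - (-1)·-1.000 - (-1)·2.000) / (-3) = 2.000;  x1 ← (1−ω)·-1.000 + ω·2.000 = 3.200
  x2: GS value = (-2 - (2)·3.200 - (4)·2.000) / (7) = -2.343;  x2 ← (1−ω)·-1.000 + ω·-2.343 = -2.880
  x3: GS value = (3 - (-1)·3.200 - (4)·-2.880) / (7) = 2.531;  x3 ← (1−ω)·2.000 + ω·2.531 = 2.743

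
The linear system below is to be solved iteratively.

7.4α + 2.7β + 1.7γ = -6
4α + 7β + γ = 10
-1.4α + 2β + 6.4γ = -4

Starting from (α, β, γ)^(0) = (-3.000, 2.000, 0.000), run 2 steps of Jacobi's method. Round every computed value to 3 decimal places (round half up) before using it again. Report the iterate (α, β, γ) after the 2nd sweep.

(-1.520, 2.581, -1.944)

Iteration 1:
  α = (-6 - (2.7)·2.000 - (1.7)·0.000) / (7.4) = -1.541
  β = (10 - (4)·-3.000 - (1)·0.000) / (7) = 3.143
  γ = (-4 - (-1.4)·-3.000 - (2)·2.000) / (6.4) = -1.906
Iteration 2:
  α = (-6 - (2.7)·3.143 - (1.7)·-1.906) / (7.4) = -1.520
  β = (10 - (4)·-1.541 - (1)·-1.906) / (7) = 2.581
  γ = (-4 - (-1.4)·-1.541 - (2)·3.143) / (6.4) = -1.944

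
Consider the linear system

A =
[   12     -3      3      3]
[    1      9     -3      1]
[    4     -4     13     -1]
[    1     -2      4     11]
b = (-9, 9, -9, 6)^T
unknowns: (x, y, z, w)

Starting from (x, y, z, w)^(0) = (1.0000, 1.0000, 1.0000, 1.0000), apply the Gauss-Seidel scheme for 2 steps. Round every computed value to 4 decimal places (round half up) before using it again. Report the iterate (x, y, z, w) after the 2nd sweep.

Iteration 1:
  x = (-9 - (-3)·1.0000 - (3)·1.0000 - (3)·1.0000) / (12) = -1.0000
  y = (9 - (1)·-1.0000 - (-3)·1.0000 - (1)·1.0000) / (9) = 1.3333
  z = (-9 - (4)·-1.0000 - (-4)·1.3333 - (-1)·1.0000) / (13) = 0.1026
  w = (6 - (1)·-1.0000 - (-2)·1.3333 - (4)·0.1026) / (11) = 0.8415
Iteration 2:
  x = (-9 - (-3)·1.3333 - (3)·0.1026 - (3)·0.8415) / (12) = -0.6527
  y = (9 - (1)·-0.6527 - (-3)·0.1026 - (1)·0.8415) / (9) = 1.0132
  z = (-9 - (4)·-0.6527 - (-4)·1.0132 - (-1)·0.8415) / (13) = -0.1150
  w = (6 - (1)·-0.6527 - (-2)·1.0132 - (4)·-0.1150) / (11) = 0.8308

(-0.6527, 1.0132, -0.1150, 0.8308)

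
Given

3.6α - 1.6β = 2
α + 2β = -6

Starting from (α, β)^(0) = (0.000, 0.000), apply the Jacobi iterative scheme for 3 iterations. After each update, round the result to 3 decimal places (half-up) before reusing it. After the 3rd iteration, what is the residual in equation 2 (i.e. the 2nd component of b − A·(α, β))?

0.123

Iteration 1:
  α = (2 - (-1.6)·0.000) / (3.6) = 0.556
  β = (-6 - (1)·0.000) / (2) = -3.000
Iteration 2:
  α = (2 - (-1.6)·-3.000) / (3.6) = -0.778
  β = (-6 - (1)·0.556) / (2) = -3.278
Iteration 3:
  α = (2 - (-1.6)·-3.278) / (3.6) = -0.901
  β = (-6 - (1)·-0.778) / (2) = -2.611
Residual b − A·x = (1.066, 0.123)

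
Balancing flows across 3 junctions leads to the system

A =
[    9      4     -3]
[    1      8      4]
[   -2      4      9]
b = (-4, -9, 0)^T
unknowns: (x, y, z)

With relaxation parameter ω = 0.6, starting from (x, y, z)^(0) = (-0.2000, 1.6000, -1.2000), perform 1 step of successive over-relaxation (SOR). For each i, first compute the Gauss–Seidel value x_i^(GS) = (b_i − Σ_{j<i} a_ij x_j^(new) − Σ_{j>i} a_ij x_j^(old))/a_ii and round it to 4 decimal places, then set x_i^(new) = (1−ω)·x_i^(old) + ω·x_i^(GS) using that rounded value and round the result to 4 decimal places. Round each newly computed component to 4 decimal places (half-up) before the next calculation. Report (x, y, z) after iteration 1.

Iteration 1:
  x: GS value = (-4 - (4)·1.6000 - (-3)·-1.2000) / (9) = -1.5556;  x ← (1−ω)·-0.2000 + ω·-1.5556 = -1.0134
  y: GS value = (-9 - (1)·-1.0134 - (4)·-1.2000) / (8) = -0.3983;  y ← (1−ω)·1.6000 + ω·-0.3983 = 0.4010
  z: GS value = (0 - (-2)·-1.0134 - (4)·0.4010) / (9) = -0.4034;  z ← (1−ω)·-1.2000 + ω·-0.4034 = -0.7220

(-1.0134, 0.4010, -0.7220)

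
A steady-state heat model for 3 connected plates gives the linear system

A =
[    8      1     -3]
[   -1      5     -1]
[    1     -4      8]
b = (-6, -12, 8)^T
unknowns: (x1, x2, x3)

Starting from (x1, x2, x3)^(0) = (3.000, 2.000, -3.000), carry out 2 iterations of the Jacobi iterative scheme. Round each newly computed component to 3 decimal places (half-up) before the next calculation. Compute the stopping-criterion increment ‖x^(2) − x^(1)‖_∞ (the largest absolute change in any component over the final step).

Iteration 1:
  x1 = (-6 - (1)·2.000 - (-3)·-3.000) / (8) = -2.125
  x2 = (-12 - (-1)·3.000 - (-1)·-3.000) / (5) = -2.400
  x3 = (8 - (1)·3.000 - (-4)·2.000) / (8) = 1.625
Iteration 2:
  x1 = (-6 - (1)·-2.400 - (-3)·1.625) / (8) = 0.159
  x2 = (-12 - (-1)·-2.125 - (-1)·1.625) / (5) = -2.500
  x3 = (8 - (1)·-2.125 - (-4)·-2.400) / (8) = 0.066
Change: (2.284, -0.100, -1.559) → max |·| = 2.284

2.284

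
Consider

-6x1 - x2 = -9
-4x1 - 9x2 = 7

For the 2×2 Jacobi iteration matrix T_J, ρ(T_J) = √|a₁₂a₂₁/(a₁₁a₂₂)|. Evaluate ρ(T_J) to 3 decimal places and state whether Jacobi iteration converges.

0.272

a₁₂a₂₁/(a₁₁a₂₂) = (-1)·(-4) / ((-6)·(-9)) = 0.074074
ρ = √|0.074074| = √0.074074 = 0.272
ρ < 1, so Jacobi converges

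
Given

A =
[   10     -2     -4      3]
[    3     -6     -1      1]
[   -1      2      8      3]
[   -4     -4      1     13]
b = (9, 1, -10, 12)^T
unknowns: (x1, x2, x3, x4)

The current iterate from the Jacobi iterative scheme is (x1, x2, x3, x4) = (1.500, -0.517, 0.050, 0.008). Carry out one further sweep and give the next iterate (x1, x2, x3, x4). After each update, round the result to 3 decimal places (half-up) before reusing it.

One sweep:
  x1 = (9 - (-2)·-0.517 - (-4)·0.050 - (3)·0.008) / (10) = 0.814
  x2 = (1 - (3)·1.500 - (-1)·0.050 - (1)·0.008) / (-6) = 0.576
  x3 = (-10 - (-1)·1.500 - (2)·-0.517 - (3)·0.008) / (8) = -0.936
  x4 = (12 - (-4)·1.500 - (-4)·-0.517 - (1)·0.050) / (13) = 1.222

(0.814, 0.576, -0.936, 1.222)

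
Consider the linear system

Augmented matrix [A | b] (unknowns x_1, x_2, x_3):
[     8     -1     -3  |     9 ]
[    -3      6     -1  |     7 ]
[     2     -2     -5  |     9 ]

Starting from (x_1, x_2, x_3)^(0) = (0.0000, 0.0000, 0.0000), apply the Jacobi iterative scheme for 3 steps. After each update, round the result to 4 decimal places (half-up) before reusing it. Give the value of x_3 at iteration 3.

Iteration 1:
  x_1 = (9 - (-1)·0.0000 - (-3)·0.0000) / (8) = 1.1250
  x_2 = (7 - (-3)·0.0000 - (-1)·0.0000) / (6) = 1.1667
  x_3 = (9 - (2)·0.0000 - (-2)·0.0000) / (-5) = -1.8000
Iteration 2:
  x_1 = (9 - (-1)·1.1667 - (-3)·-1.8000) / (8) = 0.5958
  x_2 = (7 - (-3)·1.1250 - (-1)·-1.8000) / (6) = 1.4292
  x_3 = (9 - (2)·1.1250 - (-2)·1.1667) / (-5) = -1.8167
Iteration 3:
  x_1 = (9 - (-1)·1.4292 - (-3)·-1.8167) / (8) = 0.6224
  x_2 = (7 - (-3)·0.5958 - (-1)·-1.8167) / (6) = 1.1618
  x_3 = (9 - (2)·0.5958 - (-2)·1.4292) / (-5) = -2.1334

-2.1334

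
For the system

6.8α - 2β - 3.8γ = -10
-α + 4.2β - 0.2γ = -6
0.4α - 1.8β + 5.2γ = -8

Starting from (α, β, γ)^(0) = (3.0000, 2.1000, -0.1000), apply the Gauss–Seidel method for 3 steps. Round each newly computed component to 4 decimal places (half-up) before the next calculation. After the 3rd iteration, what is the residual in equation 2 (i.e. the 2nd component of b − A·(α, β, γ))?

-0.0005

Iteration 1:
  α = (-10 - (-2)·2.1000 - (-3.8)·-0.1000) / (6.8) = -0.9088
  β = (-6 - (-1)·-0.9088 - (-0.2)·-0.1000) / (4.2) = -1.6497
  γ = (-8 - (0.4)·-0.9088 - (-1.8)·-1.6497) / (5.2) = -2.0396
Iteration 2:
  α = (-10 - (-2)·-1.6497 - (-3.8)·-2.0396) / (6.8) = -3.0956
  β = (-6 - (-1)·-3.0956 - (-0.2)·-2.0396) / (4.2) = -2.2627
  γ = (-8 - (0.4)·-3.0956 - (-1.8)·-2.2627) / (5.2) = -2.0836
Iteration 3:
  α = (-10 - (-2)·-2.2627 - (-3.8)·-2.0836) / (6.8) = -3.3005
  β = (-6 - (-1)·-3.3005 - (-0.2)·-2.0836) / (4.2) = -2.3136
  γ = (-8 - (0.4)·-3.3005 - (-1.8)·-2.3136) / (5.2) = -2.0854
Residual b − A·x = (-0.1083, -0.0005, -0.0002)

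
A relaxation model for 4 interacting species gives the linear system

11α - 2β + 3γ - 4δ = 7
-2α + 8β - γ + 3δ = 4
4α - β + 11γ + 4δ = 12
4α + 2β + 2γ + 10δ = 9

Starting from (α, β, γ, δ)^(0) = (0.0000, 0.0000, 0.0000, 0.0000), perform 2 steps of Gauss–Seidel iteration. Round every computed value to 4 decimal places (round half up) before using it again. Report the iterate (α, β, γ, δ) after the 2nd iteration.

Iteration 1:
  α = (7 - (-2)·0.0000 - (3)·0.0000 - (-4)·0.0000) / (11) = 0.6364
  β = (4 - (-2)·0.6364 - (-1)·0.0000 - (3)·0.0000) / (8) = 0.6591
  γ = (12 - (4)·0.6364 - (-1)·0.6591 - (4)·0.0000) / (11) = 0.9194
  δ = (9 - (4)·0.6364 - (2)·0.6591 - (2)·0.9194) / (10) = 0.3297
Iteration 2:
  α = (7 - (-2)·0.6591 - (3)·0.9194 - (-4)·0.3297) / (11) = 0.6253
  β = (4 - (-2)·0.6253 - (-1)·0.9194 - (3)·0.3297) / (8) = 0.6476
  γ = (12 - (4)·0.6253 - (-1)·0.6476 - (4)·0.3297) / (11) = 0.8025
  δ = (9 - (4)·0.6253 - (2)·0.6476 - (2)·0.8025) / (10) = 0.3599

(0.6253, 0.6476, 0.8025, 0.3599)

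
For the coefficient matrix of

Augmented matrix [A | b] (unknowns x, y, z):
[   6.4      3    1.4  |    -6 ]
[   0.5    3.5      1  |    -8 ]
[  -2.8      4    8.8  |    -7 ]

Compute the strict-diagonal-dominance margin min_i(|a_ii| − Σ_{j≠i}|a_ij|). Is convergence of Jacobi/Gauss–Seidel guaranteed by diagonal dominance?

2

row 1: |6.4| − (3+1.4) = 2
row 2: |3.5| − (0.5+1) = 2
row 3: |8.8| − (2.8+4) = 2
minimum over rows = 2 → strictly diagonally dominant (convergence guaranteed)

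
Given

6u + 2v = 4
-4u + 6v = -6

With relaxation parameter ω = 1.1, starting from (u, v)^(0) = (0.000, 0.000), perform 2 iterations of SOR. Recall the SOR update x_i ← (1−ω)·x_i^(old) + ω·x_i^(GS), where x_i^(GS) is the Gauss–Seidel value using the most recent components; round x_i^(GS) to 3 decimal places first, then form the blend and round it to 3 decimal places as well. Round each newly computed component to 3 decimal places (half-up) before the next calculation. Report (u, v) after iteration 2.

(0.866, -0.409)

Iteration 1:
  u: GS value = (4 - (2)·0.000) / (6) = 0.667;  u ← (1−ω)·0.000 + ω·0.667 = 0.734
  v: GS value = (-6 - (-4)·0.734) / (6) = -0.511;  v ← (1−ω)·0.000 + ω·-0.511 = -0.562
Iteration 2:
  u: GS value = (4 - (2)·-0.562) / (6) = 0.854;  u ← (1−ω)·0.734 + ω·0.854 = 0.866
  v: GS value = (-6 - (-4)·0.866) / (6) = -0.423;  v ← (1−ω)·-0.562 + ω·-0.423 = -0.409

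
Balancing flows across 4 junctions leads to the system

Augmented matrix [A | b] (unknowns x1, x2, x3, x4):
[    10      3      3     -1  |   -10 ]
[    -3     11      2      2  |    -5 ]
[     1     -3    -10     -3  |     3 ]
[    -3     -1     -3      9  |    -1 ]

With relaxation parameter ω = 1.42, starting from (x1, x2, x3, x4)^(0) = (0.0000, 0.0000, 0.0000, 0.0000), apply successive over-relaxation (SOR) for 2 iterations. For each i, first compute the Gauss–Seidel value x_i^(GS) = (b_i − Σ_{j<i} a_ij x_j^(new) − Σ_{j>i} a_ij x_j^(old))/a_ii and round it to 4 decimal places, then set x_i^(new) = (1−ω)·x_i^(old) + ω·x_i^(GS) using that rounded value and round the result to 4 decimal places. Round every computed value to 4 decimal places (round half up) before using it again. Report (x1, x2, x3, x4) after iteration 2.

(-0.4165, 0.0034, 0.0209, 0.1068)

Iteration 1:
  x1: GS value = (-10 - (3)·0.0000 - (3)·0.0000 - (-1)·0.0000) / (10) = -1.0000;  x1 ← (1−ω)·0.0000 + ω·-1.0000 = -1.4200
  x2: GS value = (-5 - (-3)·-1.4200 - (2)·0.0000 - (2)·0.0000) / (11) = -0.8418;  x2 ← (1−ω)·0.0000 + ω·-0.8418 = -1.1954
  x3: GS value = (3 - (1)·-1.4200 - (-3)·-1.1954 - (-3)·0.0000) / (-10) = -0.0834;  x3 ← (1−ω)·0.0000 + ω·-0.0834 = -0.1184
  x4: GS value = (-1 - (-3)·-1.4200 - (-1)·-1.1954 - (-3)·-0.1184) / (9) = -0.7567;  x4 ← (1−ω)·0.0000 + ω·-0.7567 = -1.0745
Iteration 2:
  x1: GS value = (-10 - (3)·-1.1954 - (3)·-0.1184 - (-1)·-1.0745) / (10) = -0.7133;  x1 ← (1−ω)·-1.4200 + ω·-0.7133 = -0.4165
  x2: GS value = (-5 - (-3)·-0.4165 - (2)·-0.1184 - (2)·-1.0745) / (11) = -0.3512;  x2 ← (1−ω)·-1.1954 + ω·-0.3512 = 0.0034
  x3: GS value = (3 - (1)·-0.4165 - (-3)·0.0034 - (-3)·-1.0745) / (-10) = -0.0203;  x3 ← (1−ω)·-0.1184 + ω·-0.0203 = 0.0209
  x4: GS value = (-1 - (-3)·-0.4165 - (-1)·0.0034 - (-3)·0.0209) / (9) = -0.2426;  x4 ← (1−ω)·-1.0745 + ω·-0.2426 = 0.1068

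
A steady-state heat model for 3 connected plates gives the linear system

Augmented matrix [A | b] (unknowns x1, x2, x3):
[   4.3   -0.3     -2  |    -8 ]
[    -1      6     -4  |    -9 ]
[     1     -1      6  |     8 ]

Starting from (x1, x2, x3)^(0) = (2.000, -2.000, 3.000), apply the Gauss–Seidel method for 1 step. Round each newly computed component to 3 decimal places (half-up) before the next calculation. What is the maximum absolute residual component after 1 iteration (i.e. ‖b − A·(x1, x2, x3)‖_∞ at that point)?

5.995

Iteration 1:
  x1 = (-8 - (-0.3)·-2.000 - (-2)·3.000) / (4.3) = -0.605
  x2 = (-9 - (-1)·-0.605 - (-4)·3.000) / (6) = 0.399
  x3 = (8 - (1)·-0.605 - (-1)·0.399) / (6) = 1.501
Residual b − A·x = (-2.277, -5.995, -0.002); ∞-norm = 5.995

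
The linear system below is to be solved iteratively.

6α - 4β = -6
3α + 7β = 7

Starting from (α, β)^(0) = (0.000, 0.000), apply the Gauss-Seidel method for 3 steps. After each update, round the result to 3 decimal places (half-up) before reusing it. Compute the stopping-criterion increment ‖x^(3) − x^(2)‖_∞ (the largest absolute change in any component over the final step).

Iteration 1:
  α = (-6 - (-4)·0.000) / (6) = -1.000
  β = (7 - (3)·-1.000) / (7) = 1.429
Iteration 2:
  α = (-6 - (-4)·1.429) / (6) = -0.047
  β = (7 - (3)·-0.047) / (7) = 1.020
Iteration 3:
  α = (-6 - (-4)·1.020) / (6) = -0.320
  β = (7 - (3)·-0.320) / (7) = 1.137
Change: (-0.273, 0.117) → max |·| = 0.273

0.273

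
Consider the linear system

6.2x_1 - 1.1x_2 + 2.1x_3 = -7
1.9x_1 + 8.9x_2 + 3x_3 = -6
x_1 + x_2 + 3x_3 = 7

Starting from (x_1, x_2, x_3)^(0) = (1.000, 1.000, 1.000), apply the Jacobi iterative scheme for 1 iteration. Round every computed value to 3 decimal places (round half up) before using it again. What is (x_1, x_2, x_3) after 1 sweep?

(-1.290, -1.225, 1.667)

Iteration 1:
  x_1 = (-7 - (-1.1)·1.000 - (2.1)·1.000) / (6.2) = -1.290
  x_2 = (-6 - (1.9)·1.000 - (3)·1.000) / (8.9) = -1.225
  x_3 = (7 - (1)·1.000 - (1)·1.000) / (3) = 1.667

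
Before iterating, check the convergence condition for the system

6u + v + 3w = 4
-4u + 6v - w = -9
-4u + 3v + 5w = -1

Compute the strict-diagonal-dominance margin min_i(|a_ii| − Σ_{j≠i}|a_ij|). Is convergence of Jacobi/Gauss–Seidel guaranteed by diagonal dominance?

row 1: |6| − (1+3) = 2
row 2: |6| − (4+1) = 1
row 3: |5| − (4+3) = -2
minimum over rows = -2 → not strictly diagonally dominant

-2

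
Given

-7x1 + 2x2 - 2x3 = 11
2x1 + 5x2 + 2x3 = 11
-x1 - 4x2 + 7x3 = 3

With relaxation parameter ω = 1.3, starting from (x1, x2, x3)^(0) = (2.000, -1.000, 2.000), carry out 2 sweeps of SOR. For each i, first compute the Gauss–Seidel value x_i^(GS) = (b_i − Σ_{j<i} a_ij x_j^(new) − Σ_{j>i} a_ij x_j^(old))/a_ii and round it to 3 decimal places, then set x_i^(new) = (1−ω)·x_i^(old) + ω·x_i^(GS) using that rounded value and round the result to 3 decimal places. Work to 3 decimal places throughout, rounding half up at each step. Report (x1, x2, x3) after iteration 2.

Iteration 1:
  x1: GS value = (11 - (2)·-1.000 - (-2)·2.000) / (-7) = -2.429;  x1 ← (1−ω)·2.000 + ω·-2.429 = -3.758
  x2: GS value = (11 - (2)·-3.758 - (2)·2.000) / (5) = 2.903;  x2 ← (1−ω)·-1.000 + ω·2.903 = 4.074
  x3: GS value = (3 - (-1)·-3.758 - (-4)·4.074) / (7) = 2.220;  x3 ← (1−ω)·2.000 + ω·2.220 = 2.286
Iteration 2:
  x1: GS value = (11 - (2)·4.074 - (-2)·2.286) / (-7) = -1.061;  x1 ← (1−ω)·-3.758 + ω·-1.061 = -0.252
  x2: GS value = (11 - (2)·-0.252 - (2)·2.286) / (5) = 1.386;  x2 ← (1−ω)·4.074 + ω·1.386 = 0.580
  x3: GS value = (3 - (-1)·-0.252 - (-4)·0.580) / (7) = 0.724;  x3 ← (1−ω)·2.286 + ω·0.724 = 0.255

(-0.252, 0.580, 0.255)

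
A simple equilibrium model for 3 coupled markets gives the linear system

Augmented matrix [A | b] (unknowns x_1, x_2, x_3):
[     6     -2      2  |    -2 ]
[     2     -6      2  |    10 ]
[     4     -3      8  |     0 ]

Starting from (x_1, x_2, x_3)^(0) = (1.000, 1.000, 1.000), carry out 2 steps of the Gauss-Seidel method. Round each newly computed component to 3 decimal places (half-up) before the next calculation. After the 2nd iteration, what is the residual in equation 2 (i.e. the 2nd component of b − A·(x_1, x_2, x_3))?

0.074

Iteration 1:
  x_1 = (-2 - (-2)·1.000 - (2)·1.000) / (6) = -0.333
  x_2 = (10 - (2)·-0.333 - (2)·1.000) / (-6) = -1.444
  x_3 = (0 - (4)·-0.333 - (-3)·-1.444) / (8) = -0.375
Iteration 2:
  x_1 = (-2 - (-2)·-1.444 - (2)·-0.375) / (6) = -0.690
  x_2 = (10 - (2)·-0.690 - (2)·-0.375) / (-6) = -2.022
  x_3 = (0 - (4)·-0.690 - (-3)·-2.022) / (8) = -0.413
Residual b − A·x = (-1.078, 0.074, -0.002)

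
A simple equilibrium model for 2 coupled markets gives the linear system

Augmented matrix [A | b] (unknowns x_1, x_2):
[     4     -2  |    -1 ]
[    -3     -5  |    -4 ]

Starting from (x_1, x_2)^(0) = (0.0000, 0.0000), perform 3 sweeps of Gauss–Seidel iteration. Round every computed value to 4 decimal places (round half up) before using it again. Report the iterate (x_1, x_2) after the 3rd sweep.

Iteration 1:
  x_1 = (-1 - (-2)·0.0000) / (4) = -0.2500
  x_2 = (-4 - (-3)·-0.2500) / (-5) = 0.9500
Iteration 2:
  x_1 = (-1 - (-2)·0.9500) / (4) = 0.2250
  x_2 = (-4 - (-3)·0.2250) / (-5) = 0.6650
Iteration 3:
  x_1 = (-1 - (-2)·0.6650) / (4) = 0.0825
  x_2 = (-4 - (-3)·0.0825) / (-5) = 0.7505

(0.0825, 0.7505)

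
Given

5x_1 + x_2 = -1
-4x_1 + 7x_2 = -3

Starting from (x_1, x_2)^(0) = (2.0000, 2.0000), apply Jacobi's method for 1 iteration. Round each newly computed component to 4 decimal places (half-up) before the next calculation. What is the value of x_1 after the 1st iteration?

Iteration 1:
  x_1 = (-1 - (1)·2.0000) / (5) = -0.6000
  x_2 = (-3 - (-4)·2.0000) / (7) = 0.7143

-0.6000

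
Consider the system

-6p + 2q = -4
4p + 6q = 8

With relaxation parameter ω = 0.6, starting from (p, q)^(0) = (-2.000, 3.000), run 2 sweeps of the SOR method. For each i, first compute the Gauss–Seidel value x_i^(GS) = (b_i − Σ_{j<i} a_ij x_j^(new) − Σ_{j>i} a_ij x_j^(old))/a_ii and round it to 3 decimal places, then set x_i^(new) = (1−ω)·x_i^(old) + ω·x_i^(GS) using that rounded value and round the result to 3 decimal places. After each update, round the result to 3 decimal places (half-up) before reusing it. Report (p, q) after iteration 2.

Iteration 1:
  p: GS value = (-4 - (2)·3.000) / (-6) = 1.667;  p ← (1−ω)·-2.000 + ω·1.667 = 0.200
  q: GS value = (8 - (4)·0.200) / (6) = 1.200;  q ← (1−ω)·3.000 + ω·1.200 = 1.920
Iteration 2:
  p: GS value = (-4 - (2)·1.920) / (-6) = 1.307;  p ← (1−ω)·0.200 + ω·1.307 = 0.864
  q: GS value = (8 - (4)·0.864) / (6) = 0.757;  q ← (1−ω)·1.920 + ω·0.757 = 1.222

(0.864, 1.222)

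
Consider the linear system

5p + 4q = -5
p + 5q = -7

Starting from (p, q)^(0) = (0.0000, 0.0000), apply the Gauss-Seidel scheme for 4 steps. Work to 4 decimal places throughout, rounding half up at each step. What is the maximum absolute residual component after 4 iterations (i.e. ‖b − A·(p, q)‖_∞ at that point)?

0.0194

Iteration 1:
  p = (-5 - (4)·0.0000) / (5) = -1.0000
  q = (-7 - (1)·-1.0000) / (5) = -1.2000
Iteration 2:
  p = (-5 - (4)·-1.2000) / (5) = -0.0400
  q = (-7 - (1)·-0.0400) / (5) = -1.3920
Iteration 3:
  p = (-5 - (4)·-1.3920) / (5) = 0.1136
  q = (-7 - (1)·0.1136) / (5) = -1.4227
Iteration 4:
  p = (-5 - (4)·-1.4227) / (5) = 0.1382
  q = (-7 - (1)·0.1382) / (5) = -1.4276
Residual b − A·x = (0.0194, -0.0002); ∞-norm = 0.0194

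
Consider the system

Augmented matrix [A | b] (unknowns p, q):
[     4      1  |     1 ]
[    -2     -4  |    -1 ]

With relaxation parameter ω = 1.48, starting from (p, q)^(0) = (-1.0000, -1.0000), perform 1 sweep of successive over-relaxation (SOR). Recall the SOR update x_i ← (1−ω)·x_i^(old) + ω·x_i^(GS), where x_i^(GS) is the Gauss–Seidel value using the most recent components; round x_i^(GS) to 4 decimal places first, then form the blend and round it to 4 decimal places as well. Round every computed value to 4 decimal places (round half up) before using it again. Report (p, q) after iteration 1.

Iteration 1:
  p: GS value = (1 - (1)·-1.0000) / (4) = 0.5000;  p ← (1−ω)·-1.0000 + ω·0.5000 = 1.2200
  q: GS value = (-1 - (-2)·1.2200) / (-4) = -0.3600;  q ← (1−ω)·-1.0000 + ω·-0.3600 = -0.0528

(1.2200, -0.0528)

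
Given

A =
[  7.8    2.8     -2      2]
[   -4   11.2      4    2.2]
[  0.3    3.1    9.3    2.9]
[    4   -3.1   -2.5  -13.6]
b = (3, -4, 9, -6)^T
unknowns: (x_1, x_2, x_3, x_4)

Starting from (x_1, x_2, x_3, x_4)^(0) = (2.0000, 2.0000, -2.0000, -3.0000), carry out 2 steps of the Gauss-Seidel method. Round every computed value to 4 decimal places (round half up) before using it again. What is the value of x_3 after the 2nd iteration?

Iteration 1:
  x_1 = (3 - (2.8)·2.0000 - (-2)·-2.0000 - (2)·-3.0000) / (7.8) = -0.0769
  x_2 = (-4 - (-4)·-0.0769 - (4)·-2.0000 - (2.2)·-3.0000) / (11.2) = 0.9190
  x_3 = (9 - (0.3)·-0.0769 - (3.1)·0.9190 - (2.9)·-3.0000) / (9.3) = 1.5994
  x_4 = (-6 - (4)·-0.0769 - (-3.1)·0.9190 - (-2.5)·1.5994) / (-13.6) = -0.0849
Iteration 2:
  x_1 = (3 - (2.8)·0.9190 - (-2)·1.5994 - (2)·-0.0849) / (7.8) = 0.4866
  x_2 = (-4 - (-4)·0.4866 - (4)·1.5994 - (2.2)·-0.0849) / (11.2) = -0.7379
  x_3 = (9 - (0.3)·0.4866 - (3.1)·-0.7379 - (2.9)·-0.0849) / (9.3) = 1.2245
  x_4 = (-6 - (4)·0.4866 - (-3.1)·-0.7379 - (-2.5)·1.2245) / (-13.6) = 0.5274

1.2245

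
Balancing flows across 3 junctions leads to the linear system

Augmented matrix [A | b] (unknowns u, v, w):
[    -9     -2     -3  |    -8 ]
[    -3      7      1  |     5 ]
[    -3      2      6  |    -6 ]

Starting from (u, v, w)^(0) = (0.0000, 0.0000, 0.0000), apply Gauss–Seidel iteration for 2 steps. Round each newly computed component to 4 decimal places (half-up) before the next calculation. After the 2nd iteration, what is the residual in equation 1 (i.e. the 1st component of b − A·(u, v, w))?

Iteration 1:
  u = (-8 - (-2)·0.0000 - (-3)·0.0000) / (-9) = 0.8889
  v = (5 - (-3)·0.8889 - (1)·0.0000) / (7) = 1.0952
  w = (-6 - (-3)·0.8889 - (2)·1.0952) / (6) = -0.9206
Iteration 2:
  u = (-8 - (-2)·1.0952 - (-3)·-0.9206) / (-9) = 0.9524
  v = (5 - (-3)·0.9524 - (1)·-0.9206) / (7) = 1.2540
  w = (-6 - (-3)·0.9524 - (2)·1.2540) / (6) = -0.9418
Residual b − A·x = (0.2542, 0.0210, 0.0000)

0.2542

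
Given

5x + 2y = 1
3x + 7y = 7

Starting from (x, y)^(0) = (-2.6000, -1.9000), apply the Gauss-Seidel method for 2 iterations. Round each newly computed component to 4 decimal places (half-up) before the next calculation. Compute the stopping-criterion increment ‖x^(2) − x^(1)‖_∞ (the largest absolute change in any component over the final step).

0.9954

Iteration 1:
  x = (1 - (2)·-1.9000) / (5) = 0.9600
  y = (7 - (3)·0.9600) / (7) = 0.5886
Iteration 2:
  x = (1 - (2)·0.5886) / (5) = -0.0354
  y = (7 - (3)·-0.0354) / (7) = 1.0152
Change: (-0.9954, 0.4266) → max |·| = 0.9954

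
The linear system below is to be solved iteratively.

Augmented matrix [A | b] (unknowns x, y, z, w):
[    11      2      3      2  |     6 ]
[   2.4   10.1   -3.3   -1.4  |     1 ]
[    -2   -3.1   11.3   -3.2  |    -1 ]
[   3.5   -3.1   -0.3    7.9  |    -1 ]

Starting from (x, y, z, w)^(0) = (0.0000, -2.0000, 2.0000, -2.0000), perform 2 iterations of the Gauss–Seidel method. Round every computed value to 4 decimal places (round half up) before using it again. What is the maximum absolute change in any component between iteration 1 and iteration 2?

0.5566

Iteration 1:
  x = (6 - (2)·-2.0000 - (3)·2.0000 - (2)·-2.0000) / (11) = 0.7273
  y = (1 - (2.4)·0.7273 - (-3.3)·2.0000 - (-1.4)·-2.0000) / (10.1) = 0.3024
  z = (-1 - (-2)·0.7273 - (-3.1)·0.3024 - (-3.2)·-2.0000) / (11.3) = -0.4432
  w = (-1 - (3.5)·0.7273 - (-3.1)·0.3024 - (-0.3)·-0.4432) / (7.9) = -0.3470
Iteration 2:
  x = (6 - (2)·0.3024 - (3)·-0.4432 - (2)·-0.3470) / (11) = 0.6744
  y = (1 - (2.4)·0.6744 - (-3.3)·-0.4432 - (-1.4)·-0.3470) / (10.1) = -0.2542
  z = (-1 - (-2)·0.6744 - (-3.1)·-0.2542 - (-3.2)·-0.3470) / (11.3) = -0.1371
  w = (-1 - (3.5)·0.6744 - (-3.1)·-0.2542 - (-0.3)·-0.1371) / (7.9) = -0.5303
Change: (-0.0529, -0.5566, 0.3061, -0.1833) → max |·| = 0.5566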